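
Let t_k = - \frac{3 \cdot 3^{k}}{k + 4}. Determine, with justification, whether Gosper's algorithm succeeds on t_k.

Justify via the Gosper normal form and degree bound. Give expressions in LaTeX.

No — t_k has no hypergeometric antidifference.

Step 1: r(k) = 3*(k + 4)/(k + 5).
So A=3*k + 12 and B=k + 5, with C=1.
f must satisfy (3*k + 12)·f(k+1) − (k + 4)·f(k) = 1.
Degrees (1,1,0) ⇒ d ≤ -1.
Negative degree bound (-1): no f exists, t_k not Gosper-summable.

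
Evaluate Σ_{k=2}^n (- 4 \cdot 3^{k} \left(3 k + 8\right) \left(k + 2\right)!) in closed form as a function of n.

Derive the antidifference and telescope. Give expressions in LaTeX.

S(n) = - 12 \cdot 3^{n} \left(n + 3\right)! + 864

Ratio r(k) = 3*(k + 3)*(3*k + 11)/(3*k + 8).
Factor: A=3*k + 9; B=1; C=k + 8/3.
Key eq: (3*k + 9)·f(k+1) = (1)·f(k) + (k + 8/3).
From deg A=1, deg B=0, deg C=1: d=0.
Solving with deg f ≤ 0: f(k) = 1/3.
Certificate R = B(k−1)f/C = 1/(3*k + 8) gives s_k = -4*3**k*factorial(k + 2).
Verify: -4*3**k*(3*k + 8)*factorial(k + 2) matches t_k.
Evaluate: s_(n+1) = -12*3**n*factorial(n + 3); subtract s_(2) = -864 ⇒ S(n) = -12*3**n*factorial(n + 3) + 864.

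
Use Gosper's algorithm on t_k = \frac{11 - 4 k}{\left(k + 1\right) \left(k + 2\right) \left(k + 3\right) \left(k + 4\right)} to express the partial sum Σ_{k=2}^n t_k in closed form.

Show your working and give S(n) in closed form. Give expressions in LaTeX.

Compute t_(k+1)/t_k: get (k + 1)*(4*k - 7)/((k + 5)*(4*k - 11)).
Gosper form: A/B · C(k+1)/C(k) with A=k + 1, B=k + 5, C=k - 11/4.
Need (k + 1)·f(k+1) − (k + 4)·f(k) = k - 11/4.
deg f ≤ 3 (via 1,1,1).
Solve for f: f(k) = -k*(k**2 + 6*k + 15)/8 (degree 3 ≤ 3).
Get s_k = R·t_k = k*(k**2 + 6*k + 15)/(2*(k + 1)*(k + 2)*(k + 3)) with R(k) = B(k−1)f(k)/C(k) = -k*(k + 4)*(k**2 + 6*k + 15)/(2*(4*k - 11)).
Check: Δs_k = (11 - 4*k)/(k**4 + 10*k**3 + 35*k**2 + 50*k + 24). ✓
Evaluate: s_(n+1) = (n**3 + 9*n**2 + 30*n + 22)/(2*(n**3 + 9*n**2 + 26*n + 24)); subtract s_(2) = 31/60 ⇒ S(n) = (-n**3 - 9*n**2 + 94*n - 84)/(60*(n**3 + 9*n**2 + 26*n + 24)).

S(n) = \frac{- n^{3} - 9 n^{2} + 94 n - 84}{60 \left(n^{3} + 9 n^{2} + 26 n + 24\right)}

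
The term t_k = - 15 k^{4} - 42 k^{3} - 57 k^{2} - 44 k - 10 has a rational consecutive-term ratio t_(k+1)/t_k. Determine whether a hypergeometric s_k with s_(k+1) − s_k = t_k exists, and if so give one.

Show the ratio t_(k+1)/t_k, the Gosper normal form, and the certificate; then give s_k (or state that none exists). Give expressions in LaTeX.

s_k = k \left(- 3 k^{4} - 3 k^{3} - 3 k^{2} - 4 k + 3\right)

r(k) = (15*k**4 + 102*k**3 + 273*k**2 + 344*k + 168)/(15*k**4 + 42*k**3 + 57*k**2 + 44*k + 10) after simplifying.
A = 1, B = 1, C = k**4 + 14*k**3/5 + 19*k**2/5 + 44*k/15 + 2/3.
f must satisfy (1)·f(k+1) − (1)·f(k) = k**4 + 14*k**3/5 + 19*k**2/5 + 44*k/15 + 2/3.
d = 5 from the (0,0,4) case.
Coefficient equations give f(k) = k*(3*k**4 + 3*k**3 + 3*k**2 + 4*k - 3)/15.
Certificate R = B(k−1)f/C = k*(3*k**4 + 3*k**3 + 3*k**2 + 4*k - 3)/(15*k**4 + 42*k**3 + 57*k**2 + 44*k + 10) gives s_k = k*(-3*k**4 - 3*k**3 - 3*k**2 - 4*k + 3).
Δs = -15*k**4 - 42*k**3 - 57*k**2 - 44*k - 10, as required.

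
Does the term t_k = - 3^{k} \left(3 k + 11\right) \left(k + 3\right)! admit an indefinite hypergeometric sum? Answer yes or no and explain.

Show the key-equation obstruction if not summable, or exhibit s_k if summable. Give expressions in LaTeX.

r(k) = 3*(k + 4)*(3*k + 14)/(3*k + 11) after simplifying.
Take A(k)=3*k + 12, B(k)=1, C(k)=k + 11/3.
Need (3*k + 12)·f(k+1) − (1)·f(k) = k + 11/3.
Degrees (1,0,1) ⇒ d ≤ 0.
Solving with deg f ≤ 0: f(k) = 1/3.
So s_k = (B(k−1)f/C)·t_k = (1/(3*k + 11))·t_k = -3**k*factorial(k + 3).
Δs = -3**k*(3*k + 11)*factorial(k + 3), as required.

Yes. s_k = - 3^{k} \left(k + 3\right)!.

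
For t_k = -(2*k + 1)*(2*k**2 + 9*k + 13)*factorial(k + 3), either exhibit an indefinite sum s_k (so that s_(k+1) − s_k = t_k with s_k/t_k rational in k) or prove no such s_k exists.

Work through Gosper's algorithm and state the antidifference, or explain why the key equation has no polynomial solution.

Step 1: r(k) = (k + 4)*(2*k + 3)*(9*k + 2*(k + 1)**2 + 22)/((2*k + 1)*(2*k**2 + 9*k + 13)).
So A=k + 4 and B=1, with C=k**3 + 5*k**2 + 35*k/4 + 13/4.
Set up (k + 4)·f(k+1) − (1)·f(k) − (k**3 + 5*k**2 + 35*k/4 + 13/4) = 0.
d = 2 from the (1,0,3) case.
Solving with deg f ≤ 2: f(k) = (2*k - 1)*(2*k + 1)/4.
So s_k = (B(k−1)f/C)·t_k = ((2*k - 1)/(2*k**2 + 9*k + 13))·t_k = (1 - 4*k**2)*factorial(k + 3).
s_(k+1) − s_k = -(2*k + 1)*(2*k**2 + 9*k + 13)*factorial(k + 3) = t_k.

s_k = (1 - 4*k**2)*factorial(k + 3)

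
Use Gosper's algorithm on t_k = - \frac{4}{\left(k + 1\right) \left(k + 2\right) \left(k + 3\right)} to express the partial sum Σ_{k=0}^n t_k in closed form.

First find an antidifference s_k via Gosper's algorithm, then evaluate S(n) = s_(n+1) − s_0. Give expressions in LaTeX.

S(n) = \frac{- n^{2} - 5 n - 4}{n^{2} + 5 n + 6}

Ratio r(k) = (k + 1)/(k + 4).
Normal form (A,B,C) = (k + 1, k + 4, 1).
Set up (k + 1)·f(k+1) − (k + 3)·f(k) − (1) = 0.
From deg A=1, deg B=1, deg C=0: d=2.
Solving with deg f ≤ 2: f(k) = k*(k + 3)/4.
Then R = B(k−1)f/C = k*(k + 3)**2/4, so s_k = R(k)·t_k = k*(-k - 3)/((k + 1)*(k + 2)).
Verify: -4/(k**3 + 6*k**2 + 11*k + 6) matches t_k.
Telescope: S(n) = s_(n+1) − s_(0) = (-n**2 - 5*n - 4)/(n**2 + 5*n + 6) − (0) = (-n**2 - 5*n - 4)/(n**2 + 5*n + 6).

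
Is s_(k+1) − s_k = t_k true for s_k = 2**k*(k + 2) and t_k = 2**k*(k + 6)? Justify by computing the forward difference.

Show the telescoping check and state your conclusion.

s_(k+1) = 2**(k + 1)*(k + 3)
s_(k+1) − s_k = 2**k*(k + 4)
(s_(k+1) − s_k) − t_k = -2**(k + 1)

Invalid: residual -2**(k + 1) ≠ 0.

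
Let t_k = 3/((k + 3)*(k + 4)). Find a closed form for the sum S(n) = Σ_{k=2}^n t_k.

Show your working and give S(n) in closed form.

r(k) = (k + 3)/(k + 5) after simplifying.
Gosper form: A/B · C(k+1)/C(k) with A=k + 3, B=k + 5, C=1.
f must satisfy (k + 3)·f(k+1) − (k + 4)·f(k) = 1.
deg f ≤ 1 (via 1,1,0).
Match coefficients ⇒ f(k) = k/3.
Then R = B(k−1)f/C = k*(k + 4)/3, so s_k = R(k)·t_k = k/(k + 3).
Δs = 3/(k**2 + 7*k + 12), as required.
Telescope: S(n) = s_(n+1) − s_(2) = (n + 1)/(n + 4) − (2/5) = 3*(n - 1)/(5*(n + 4)).

S(n) = 3*(n - 1)/(5*(n + 4))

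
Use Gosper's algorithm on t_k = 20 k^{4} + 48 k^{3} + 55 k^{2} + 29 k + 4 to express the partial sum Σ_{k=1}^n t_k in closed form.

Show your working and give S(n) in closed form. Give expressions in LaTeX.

S(n) = n \left(4 n^{4} + 22 n^{3} + 49 n^{2} + 54 n + 27\right)

Step 1: r(k) = (20*k**4 + 128*k**3 + 319*k**2 + 363*k + 156)/(20*k**4 + 48*k**3 + 55*k**2 + 29*k + 4).
A = 1, B = 1, C = k**4 + 12*k**3/5 + 11*k**2/4 + 29*k/20 + 1/5.
Set up (1)·f(k+1) − (1)·f(k) − (k**4 + 12*k**3/5 + 11*k**2/4 + 29*k/20 + 1/5) = 0.
d = 5 from the (0,0,4) case.
Solving with deg f ≤ 5: f(k) = k*(4*k**4 + 2*k**3 + k**2 - k - 2)/20.
Certificate R = B(k−1)f/C = k*(4*k**4 + 2*k**3 + k**2 - k - 2)/(20*k**4 + 48*k**3 + 55*k**2 + 29*k + 4) gives s_k = k*(4*k**4 + 2*k**3 + k**2 - k - 2).
Verify: 20*k**4 + 48*k**3 + 55*k**2 + 29*k + 4 matches t_k.
Σ_(k=1)^n t_k = s_(n+1) − s_(1) = (4*n**5 + 22*n**4 + 49*n**3 + 54*n**2 + 27*n + 4) − (4), i.e. n*(4*n**4 + 22*n**3 + 49*n**2 + 54*n + 27).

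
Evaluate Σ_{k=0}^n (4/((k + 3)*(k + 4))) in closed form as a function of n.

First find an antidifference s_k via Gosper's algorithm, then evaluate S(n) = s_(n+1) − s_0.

Step 1: r(k) = (k + 3)/(k + 5).
So A=k + 3 and B=k + 5, with C=1.
Set up (k + 3)·f(k+1) − (k + 4)·f(k) − (1) = 0.
deg f ≤ 1 (via 1,1,0).
Coefficient equations give f(k) = k/3.
Certificate R = B(k−1)f/C = k*(k + 4)/3 gives s_k = 4*k/(3*(k + 3)).
s_(k+1) − s_k = 4/(k**2 + 7*k + 12) = t_k.
Σ_(k=0)^n t_k = s_(n+1) − s_(0) = (4*(n + 1)/(3*(n + 4))) − (0), i.e. 4*(n + 1)/(3*(n + 4)).

S(n) = 4*(n + 1)/(3*(n + 4))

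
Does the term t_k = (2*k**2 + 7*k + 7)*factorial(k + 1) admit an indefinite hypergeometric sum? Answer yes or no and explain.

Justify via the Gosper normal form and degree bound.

Yes. s_k = (2*k + 3)*factorial(k + 1).

r(k) = (k + 2)*(7*k + 2*(k + 1)**2 + 14)/(2*k**2 + 7*k + 7) after simplifying.
Gosper form: A/B · C(k+1)/C(k) with A=k + 2, B=1, C=k**2 + 7*k/2 + 7/2.
f must satisfy (k + 2)·f(k+1) − (1)·f(k) = k**2 + 7*k/2 + 7/2.
From deg A=1, deg B=0, deg C=2: d=1.
Coefficient equations give f(k) = (2*k + 3)/2.
Then R = B(k−1)f/C = (2*k + 3)/(2*k**2 + 7*k + 7), so s_k = R(k)·t_k = (2*k + 3)*factorial(k + 1).
s_(k+1) − s_k = (2*k**2 + 7*k + 7)*factorial(k + 1) = t_k.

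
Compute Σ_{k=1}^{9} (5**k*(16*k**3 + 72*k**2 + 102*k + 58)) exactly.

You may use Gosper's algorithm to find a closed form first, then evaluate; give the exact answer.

Compute t_(k+1)/t_k: get 5*(8*k**3 + 60*k**2 + 147*k + 124)/(8*k**3 + 36*k**2 + 51*k + 29).
Gosper form: A/B · C(k+1)/C(k) with A=5, B=1, C=k**3 + 9*k**2/2 + 51*k/8 + 29/8.
Need (5)·f(k+1) − (1)·f(k) = k**3 + 9*k**2/2 + 51*k/8 + 29/8.
From deg A=0, deg B=0, deg C=3: d=3.
A polynomial solution: f(k) = (4*k**3 + 3*k**2 + 3*k + 2)/16.
Certificate R = B(k−1)f/C = (4*k**3 + 3*k**2 + 3*k + 2)/(2*(8*k**3 + 36*k**2 + 51*k + 29)) gives s_k = 5**k*(4*k**3 + 3*k**2 + 3*k + 2).
s_(k+1) − s_k = 5**k*(16*k**3 + 72*k**2 + 102*k + 58) = t_k.
Telescoping: Σ = s_(10) − s_(1) = 42304687500 − (60) = 42304687440.

Σ = 42304687440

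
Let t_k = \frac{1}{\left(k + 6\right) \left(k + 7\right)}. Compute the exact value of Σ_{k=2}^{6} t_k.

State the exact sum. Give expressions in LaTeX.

The ratio is (k + 6)/(k + 8).
Take A(k)=k + 6, B(k)=k + 8, C(k)=1.
Key eq: (k + 6)·f(k+1) = (k + 7)·f(k) + (1).
d = 1 from the (1,1,0) case.
Match coefficients ⇒ f(k) = k/6.
Then R = B(k−1)f/C = k*(k + 7)/6, so s_k = R(k)·t_k = k/(6*(k + 6)).
Verify: 1/(k**2 + 13*k + 42) matches t_k.
Evaluate s at k=7 and k=2: 7/78 and 1/24; difference 5/104.

Σ = 5/104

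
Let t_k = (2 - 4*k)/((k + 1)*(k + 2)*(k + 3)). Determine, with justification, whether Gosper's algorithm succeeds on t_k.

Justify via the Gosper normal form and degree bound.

Yes. s_k = -k*(k - 5)/(2*(k + 1)*(k + 2)).

r(k) = (k + 1)*(2*k + 1)/((k + 4)*(2*k - 1)) after simplifying.
So A=k + 1 and B=k + 4, with C=k - 1/2.
Set up (k + 1)·f(k+1) − (k + 3)·f(k) − (k - 1/2) = 0.
d = 2 from the (1,1,1) case.
A polynomial solution: f(k) = k*(k - 5)/8.
So s_k = (B(k−1)f/C)·t_k = (k*(k - 5)*(k + 3)/(4*(2*k - 1)))·t_k = -k*(k - 5)/(2*(k + 1)*(k + 2)).
s_(k+1) − s_k = 2*(1 - 2*k)/(k**3 + 6*k**2 + 11*k + 6) = t_k.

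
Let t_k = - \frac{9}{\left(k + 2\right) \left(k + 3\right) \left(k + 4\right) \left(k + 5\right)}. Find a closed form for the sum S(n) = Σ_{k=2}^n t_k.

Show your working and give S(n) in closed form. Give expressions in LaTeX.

S(n) = \frac{- n^{3} - 12 n^{2} - 47 n + 60}{40 \left(n^{3} + 12 n^{2} + 47 n + 60\right)}

Ratio r(k) = (k + 2)/(k + 6).
Normal form (A,B,C) = (k + 2, k + 6, 1).
Set up (k + 2)·f(k+1) − (k + 5)·f(k) − (1) = 0.
Bound: deg f ≤ 3.
Match coefficients ⇒ f(k) = k*(k**2 + 9*k + 26)/72.
Certificate R = B(k−1)f/C = k*(k + 5)*(k**2 + 9*k + 26)/72 gives s_k = k*(-k**2 - 9*k - 26)/(8*(k + 2)*(k + 3)*(k + 4)).
Δs = -9/(k**4 + 14*k**3 + 71*k**2 + 154*k + 120), as required.
Evaluate: s_(n+1) = (-n**3 - 12*n**2 - 47*n - 36)/(8*(n**3 + 12*n**2 + 47*n + 60)); subtract s_(2) = -1/10 ⇒ S(n) = (-n**3 - 12*n**2 - 47*n + 60)/(40*(n**3 + 12*n**2 + 47*n + 60)).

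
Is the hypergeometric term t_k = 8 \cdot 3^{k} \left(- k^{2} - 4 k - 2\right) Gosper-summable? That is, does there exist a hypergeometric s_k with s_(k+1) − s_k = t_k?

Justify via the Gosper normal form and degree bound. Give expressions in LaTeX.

Ratio r(k) = 3*(k**2 + 6*k + 7)/(k**2 + 4*k + 2).
Factor: A=3; B=1; C=k**2 + 4*k + 2.
Solve (3)·f(k+1) − (1)·f(k) = k**2 + 4*k + 2.
Degrees (0,0,2) ⇒ d ≤ 2.
Match coefficients ⇒ f(k) = (k**2 + k - 1)/2.
Certificate R = B(k−1)f/C = (k**2 + k - 1)/(2*(k**2 + 4*k + 2)) gives s_k = 4*3**k*(-k**2 - k + 1).
Check: Δs_k = 8*3**k*(-k**2 - 4*k - 2). ✓

Yes. s_k = 4 \cdot 3^{k} \left(- k^{2} - k + 1\right).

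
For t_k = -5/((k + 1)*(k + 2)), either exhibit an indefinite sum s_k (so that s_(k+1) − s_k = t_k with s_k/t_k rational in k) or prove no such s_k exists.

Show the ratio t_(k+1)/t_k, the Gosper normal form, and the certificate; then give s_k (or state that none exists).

The ratio is (k + 1)/(k + 3).
Factor: A=k + 1; B=k + 3; C=1.
Set up (k + 1)·f(k+1) − (k + 2)·f(k) − (1) = 0.
d = 1 from the (1,1,0) case.
Coefficient equations give f(k) = k.
Get s_k = R·t_k = -5*k/(k + 1) with R(k) = B(k−1)f(k)/C(k) = k*(k + 2).
Verify: -5/(k**2 + 3*k + 2) matches t_k.

s_k = -5*k/(k + 1)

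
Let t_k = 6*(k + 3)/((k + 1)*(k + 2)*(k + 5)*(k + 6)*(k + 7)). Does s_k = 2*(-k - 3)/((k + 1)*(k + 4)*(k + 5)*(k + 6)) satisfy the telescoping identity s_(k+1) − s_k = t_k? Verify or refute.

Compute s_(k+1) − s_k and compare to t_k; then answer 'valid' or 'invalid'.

s_(k+1) = 2*(-k - 4)/((k + 2)*(k + 5)*(k + 6)*(k + 7))
s_(k+1) − s_k = 2*(3*k**2 + 17*k + 26)/(k**6 + 25*k**5 + 247*k**4 + 1219*k**3 + 3112*k**2 + 3796*k + 1680)
(s_(k+1) − s_k) − t_k = 4*(-2*k - 5)/(k**6 + 25*k**5 + 247*k**4 + 1219*k**3 + 3112*k**2 + 3796*k + 1680)

Invalid: residual 4*(-2*k - 5)/(k**6 + 25*k**5 + 247*k**4 + 1219*k**3 + 3112*k**2 + 3796*k + 1680) ≠ 0.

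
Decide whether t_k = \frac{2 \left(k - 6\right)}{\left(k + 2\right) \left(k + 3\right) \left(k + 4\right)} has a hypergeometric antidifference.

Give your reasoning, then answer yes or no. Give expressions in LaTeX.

Yes. s_k = \frac{2 k \left(- k - 8\right)}{3 \left(k + 2\right) \left(k + 3\right)}.

Ratio r(k) = (k - 5)*(k + 2)/((k - 6)*(k + 5)).
Factor: A=k + 2; B=k + 5; C=k - 6.
Key eq: (k + 2)·f(k+1) = (k + 4)·f(k) + (k - 6).
Bound: deg f ≤ 2.
Match coefficients ⇒ f(k) = -k*(k + 8)/3.
Then R = B(k−1)f/C = -k*(k + 4)*(k + 8)/(3*(k - 6)), so s_k = R(k)·t_k = 2*k*(-k - 8)/(3*(k + 2)*(k + 3)).
s_(k+1) − s_k = 2*(k - 6)/(k**3 + 9*k**2 + 26*k + 24) = t_k.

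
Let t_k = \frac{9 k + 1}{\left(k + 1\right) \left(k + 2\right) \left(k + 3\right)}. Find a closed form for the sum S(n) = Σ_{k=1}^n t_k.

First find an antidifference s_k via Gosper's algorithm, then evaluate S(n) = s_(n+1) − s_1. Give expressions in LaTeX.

t_(k+1)/t_k = (k + 1)*(9*k + 10)/((k + 4)*(9*k + 1)).
Gosper form: A/B · C(k+1)/C(k) with A=k + 1, B=k + 4, C=k + 1/9.
Solve (k + 1)·f(k+1) − (k + 3)·f(k) = k + 1/9.
Degrees (1,1,1) ⇒ d ≤ 2.
A polynomial solution: f(k) = k*(5*k - 3)/18.
Then R = B(k−1)f/C = k*(k + 3)*(5*k - 3)/(2*(9*k + 1)), so s_k = R(k)·t_k = k*(5*k - 3)/(2*(k + 1)*(k + 2)).
s_(k+1) − s_k = (9*k + 1)/(k**3 + 6*k**2 + 11*k + 6) = t_k.
Telescope: S(n) = s_(n+1) − s_(1) = (5*n**2 + 7*n + 2)/(2*(n**2 + 5*n + 6)) − (1/6) = n*(7*n + 8)/(3*(n**2 + 5*n + 6)).

S(n) = \frac{n \left(7 n + 8\right)}{3 \left(n^{2} + 5 n + 6\right)}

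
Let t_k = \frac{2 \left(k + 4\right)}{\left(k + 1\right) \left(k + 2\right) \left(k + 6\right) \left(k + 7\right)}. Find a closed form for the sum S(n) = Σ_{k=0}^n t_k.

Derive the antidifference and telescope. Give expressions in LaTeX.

The ratio is (k + 1)*(k + 5)*(k + 6)/((k + 3)*(k + 4)*(k + 8)).
Take A(k)=k + 1, B(k)=k + 8, C(k)=k**4 + 16*k**3 + 95*k**2 + 248*k + 240.
f must satisfy (k + 1)·f(k+1) − (k + 7)·f(k) = k**4 + 16*k**3 + 95*k**2 + 248*k + 240.
From deg A=1, deg B=1, deg C=4: d=6.
Match coefficients ⇒ f(k) = k*(k + 2)*(k + 3)*(k + 4)*(k + 5)*(k + 7)/12.
Certificate R = B(k−1)f/C = k*(k + 2)*(k + 7)**2/(12*(k + 4)) gives s_k = k*(k + 7)/(6*(k**2 + 7*k + 6)).
s_(k+1) − s_k = 2*(k + 4)/(k**4 + 16*k**3 + 83*k**2 + 152*k + 84) = t_k.
s_(n+1) = (n**2 + 9*n + 8)/(6*(n**2 + 9*n + 14)) and s_(0) = 0, so S(n) = (n**2 + 9*n + 8)/(6*(n**2 + 9*n + 14)).

S(n) = \frac{n^{2} + 9 n + 8}{6 \left(n^{2} + 9 n + 14\right)}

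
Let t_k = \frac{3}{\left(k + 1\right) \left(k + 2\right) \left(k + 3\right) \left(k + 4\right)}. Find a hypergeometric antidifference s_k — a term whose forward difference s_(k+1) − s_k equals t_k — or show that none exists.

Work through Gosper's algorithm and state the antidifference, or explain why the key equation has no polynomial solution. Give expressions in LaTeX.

r(k) = (k + 1)/(k + 5) after simplifying.
Take A(k)=k + 1, B(k)=k + 5, C(k)=1.
Need (k + 1)·f(k+1) − (k + 4)·f(k) = 1.
deg f ≤ 3 (via 1,1,0).
A polynomial solution: f(k) = k*(k**2 + 6*k + 11)/18.
Get s_k = R·t_k = k*(k**2 + 6*k + 11)/(6*(k + 1)*(k + 2)*(k + 3)) with R(k) = B(k−1)f(k)/C(k) = k*(k + 4)*(k**2 + 6*k + 11)/18.
Verify: 3/(k**4 + 10*k**3 + 35*k**2 + 50*k + 24) matches t_k.

s_k = \frac{k \left(k^{2} + 6 k + 11\right)}{6 \left(k + 1\right) \left(k + 2\right) \left(k + 3\right)}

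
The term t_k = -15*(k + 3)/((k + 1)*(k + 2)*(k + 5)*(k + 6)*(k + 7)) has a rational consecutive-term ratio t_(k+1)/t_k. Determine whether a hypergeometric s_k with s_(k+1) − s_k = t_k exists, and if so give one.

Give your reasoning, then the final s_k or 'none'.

s_k = k*(-k**2 - 12*k - 41)/(6*(k**3 + 12*k**2 + 41*k + 30))

Ratio r(k) = (k + 1)*(k + 4)*(k + 5)/((k + 3)**2*(k + 8)).
A = k + 1, B = k + 8, C = k**3 + 10*k**2 + 33*k + 36.
Need (k + 1)·f(k+1) − (k + 7)·f(k) = k**3 + 10*k**2 + 33*k + 36.
deg f ≤ 6 (via 1,1,3).
A polynomial solution: f(k) = k*(k + 2)*(k + 3)*(k + 4)*(k**2 + 12*k + 41)/90.
Certificate R = B(k−1)f/C = k*(k + 2)*(k + 7)*(k**2 + 12*k + 41)/(90*(k + 3)) gives s_k = k*(-k**2 - 12*k - 41)/(6*(k**3 + 12*k**2 + 41*k + 30)).
s_(k+1) − s_k = 15*(-k - 3)/(k**5 + 21*k**4 + 163*k**3 + 567*k**2 + 844*k + 420) = t_k.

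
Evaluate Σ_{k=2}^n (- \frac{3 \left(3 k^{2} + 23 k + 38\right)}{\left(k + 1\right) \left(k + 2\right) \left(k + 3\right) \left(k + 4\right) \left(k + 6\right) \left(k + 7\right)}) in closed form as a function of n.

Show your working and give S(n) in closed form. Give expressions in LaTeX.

S(n) = \frac{- n^{3} - 13 n^{2} - 50 n + 64}{40 \left(n^{3} + 13 n^{2} + 50 n + 56\right)}

Step 1: r(k) = (k + 1)*(k + 6)*(23*k + 3*(k + 1)**2 + 61)/((k + 5)*(k + 8)*(3*k**2 + 23*k + 38)).
Gosper form: A/B · C(k+1)/C(k) with A=k + 1, B=k + 8, C=k**3 + 38*k**2/3 + 51*k + 190/3.
Solve (k + 1)·f(k+1) − (k + 7)·f(k) = k**3 + 38*k**2/3 + 51*k + 190/3.
Bound: deg f ≤ 6.
Solving with deg f ≤ 6: f(k) = k*(k + 2)*(k + 4)*(k + 5)*(k**2 + 10*k + 27)/54.
Get s_k = R·t_k = k*(-k**2 - 10*k - 27)/(6*(k**3 + 10*k**2 + 27*k + 18)) with R(k) = B(k−1)f(k)/C(k) = k*(k + 2)*(k + 4)*(k + 7)*(k**2 + 10*k + 27)/(18*(3*k**2 + 23*k + 38)).
Δs = 3*(-3*k**2 - 23*k - 38)/(k**6 + 23*k**5 + 207*k**4 + 925*k**3 + 2144*k**2 + 2412*k + 1008), as required.
Evaluate: s_(n+1) = (-n**3 - 13*n**2 - 50*n - 38)/(6*(n**3 + 13*n**2 + 50*n + 56)); subtract s_(2) = -17/120 ⇒ S(n) = (-n**3 - 13*n**2 - 50*n + 64)/(40*(n**3 + 13*n**2 + 50*n + 56)).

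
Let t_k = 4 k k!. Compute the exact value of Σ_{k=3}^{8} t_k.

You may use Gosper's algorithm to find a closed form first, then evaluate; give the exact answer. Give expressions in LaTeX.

Ratio r(k) = (k + 1)**2/k.
A = k + 1, B = 1, C = k.
Solve (k + 1)·f(k+1) − (1)·f(k) = k.
Degrees (1,0,1) ⇒ d ≤ 0.
A polynomial solution: f(k) = 1.
Get s_k = R·t_k = 4*factorial(k) with R(k) = B(k−1)f(k)/C(k) = 1/k.
Check: Δs_k = 4*k*factorial(k). ✓
Evaluate s at k=9 and k=3: 1451520 and 24; difference 1451496.

Σ = 1451496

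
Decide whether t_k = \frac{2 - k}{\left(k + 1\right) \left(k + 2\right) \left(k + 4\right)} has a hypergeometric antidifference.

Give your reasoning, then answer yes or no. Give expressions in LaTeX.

Yes. s_k = \frac{k \left(k^{2} + 12 k + 23\right)}{6 \left(k^{3} + 6 k^{2} + 11 k + 6\right)}.

t_(k+1)/t_k = (k - 1)*(k + 1)*(k + 4)/((k - 2)*(k + 3)*(k + 5)).
Normal form (A,B,C) = (k + 1, k + 5, k**2 + k - 6).
Set up (k + 1)·f(k+1) − (k + 4)·f(k) − (k**2 + k - 6) = 0.
deg f ≤ 3 (via 1,1,2).
Solve for f: f(k) = -k*(k**2 + 12*k + 23)/6 (degree 3 ≤ 3).
Certificate R = B(k−1)f/C = -k*(k + 4)*(k**2 + 12*k + 23)/(6*(k - 2)*(k + 3)) gives s_k = k*(k**2 + 12*k + 23)/(6*(k**3 + 6*k**2 + 11*k + 6)).
s_(k+1) − s_k = (2 - k)/(k**3 + 7*k**2 + 14*k + 8) = t_k.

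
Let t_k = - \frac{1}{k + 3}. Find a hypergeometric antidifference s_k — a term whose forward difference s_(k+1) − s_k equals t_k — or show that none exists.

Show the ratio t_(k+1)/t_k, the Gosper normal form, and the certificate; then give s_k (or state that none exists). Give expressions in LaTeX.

r(k) = (k + 3)/(k + 4) after simplifying.
So A=k + 3 and B=k + 4, with C=1.
Set up (k + 3)·f(k+1) − (k + 3)·f(k) − (1) = 0.
d = 0 from the (1,1,0) case.
Put f(k) = c0: A·f(k+1) − B(k−1)·f(k) − C = -1; need -1 = 0 — inconsistent ⇒ no f, not summable.

no hypergeometric antidifference exists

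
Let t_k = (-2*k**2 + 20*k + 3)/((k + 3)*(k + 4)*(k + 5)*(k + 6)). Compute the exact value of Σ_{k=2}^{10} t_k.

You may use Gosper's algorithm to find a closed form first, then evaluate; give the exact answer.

Compute t_(k+1)/t_k: get (k + 3)*(20*k - 2*(k + 1)**2 + 23)/((k + 7)*(-2*k**2 + 20*k + 3)).
Factor: A=k + 3; B=k + 7; C=k**2 - 10*k - 3/2.
Key eq: (k + 3)·f(k+1) = (k + 6)·f(k) + (k**2 - 10*k - 3/2).
From deg A=1, deg B=1, deg C=2: d=3.
A polynomial solution: f(k) = -k*(k**2 + 72*k - 43)/60.
Then R = B(k−1)f/C = -k*(k + 6)*(k**2 + 72*k - 43)/(30*(2*k**2 - 20*k - 3)), so s_k = R(k)·t_k = k*(k**2 + 72*k - 43)/(30*(k + 3)*(k + 4)*(k + 5)).
s_(k+1) − s_k = (-2*k**2 + 20*k + 3)/(k**4 + 18*k**3 + 119*k**2 + 342*k + 360) = t_k.
Σ_(k=2)^(10) t_k = s_(11) − s_(2) = 319/3360 − (1/30) = 69/1120.

Σ = 69/1120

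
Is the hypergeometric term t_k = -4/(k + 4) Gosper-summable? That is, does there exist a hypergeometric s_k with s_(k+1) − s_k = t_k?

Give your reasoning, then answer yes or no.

No. Not Gosper-summable.

Step 1: r(k) = (k + 4)/(k + 5).
Normal form (A,B,C) = (k + 4, k + 5, 1).
f must satisfy (k + 4)·f(k+1) − (k + 4)·f(k) = 1.
From deg A=1, deg B=1, deg C=0: d=0.
f = c0 ⇒ A·f(k+1) − B(k−1)·f(k) − C = -1. The system {-1 = 0} is inconsistent; no antidifference.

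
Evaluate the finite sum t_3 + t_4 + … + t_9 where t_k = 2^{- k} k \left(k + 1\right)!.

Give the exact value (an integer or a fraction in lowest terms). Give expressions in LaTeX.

Step 1: r(k) = (k + 1)*(k + 2)/(2*k).
So A=k/2 + 1 and B=1, with C=k.
Set up (k/2 + 1)·f(k+1) − (1)·f(k) − (k) = 0.
deg f ≤ 0 (via 1,0,1).
Coefficient equations give f(k) = 2.
R(k) = B(k−1)·f(k)/C(k) = 2/k; s_k = R·t_k = 2**(1 - k)*factorial(k + 1).
Check: Δs_k = k*factorial(k + 1)/2**k. ✓
Sum = s_(10) − s_(3); s_(10) = 155925/2, s_(3) = 6 ⇒ 155913/2.

Σ = 155913/2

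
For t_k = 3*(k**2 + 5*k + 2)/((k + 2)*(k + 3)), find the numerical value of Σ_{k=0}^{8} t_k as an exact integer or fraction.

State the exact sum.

Σ = 243/11

The ratio is (k + 2)*(5*k + (k + 1)**2 + 7)/((k + 4)*(k**2 + 5*k + 2)).
Gosper form: A/B · C(k+1)/C(k) with A=k + 2, B=k + 4, C=k**2 + 5*k + 2.
Set up (k + 2)·f(k+1) − (k + 3)·f(k) − (k**2 + 5*k + 2) = 0.
From deg A=1, deg B=1, deg C=2: d=2.
Solving with deg f ≤ 2: f(k) = k**2.
Certificate R = B(k−1)f/C = k**2*(k + 3)/(k**2 + 5*k + 2) gives s_k = 3*k**2/(k + 2).
Check: Δs_k = 3*(k**2 + 5*k + 2)/(k**2 + 5*k + 6). ✓
Σ_(k=0)^(8) t_k = s_(9) − s_(0) = 243/11 − (0) = 243/11.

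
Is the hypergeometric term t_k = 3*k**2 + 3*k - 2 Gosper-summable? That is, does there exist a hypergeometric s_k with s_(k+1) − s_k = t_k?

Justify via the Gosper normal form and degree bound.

Yes. s_k = k*(k**2 - 3).

r(k) = (3*k**2 + 9*k + 4)/(3*k**2 + 3*k - 2) after simplifying.
Factor: A=1; B=1; C=k**2 + k - 2/3.
Set up (1)·f(k+1) − (1)·f(k) − (k**2 + k - 2/3) = 0.
Bound: deg f ≤ 3.
Match coefficients ⇒ f(k) = k*(k**2 - 3)/3.
Then R = B(k−1)f/C = k*(k**2 - 3)/(3*k**2 + 3*k - 2), so s_k = R(k)·t_k = k*(k**2 - 3).
Check: Δs_k = 3*k**2 + 3*k - 2. ✓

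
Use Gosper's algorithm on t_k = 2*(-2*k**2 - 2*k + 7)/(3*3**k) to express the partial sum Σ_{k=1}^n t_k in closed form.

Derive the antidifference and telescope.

Ratio r(k) = (2*k**2 + 6*k - 3)/(3*(2*k**2 + 2*k - 7)).
So A=1/3 and B=1, with C=k**2 + k - 7/2.
Key eq: (1/3)·f(k+1) = (1)·f(k) + (k**2 + k - 7/2).
deg f ≤ 2 (via 0,0,2).
Solve for f: f(k) = -3*(k**2 + 2*k - 2)/2 (degree 2 ≤ 2).
Get s_k = R·t_k = 2*(k**2 + 2*k - 2)/3**k with R(k) = B(k−1)f(k)/C(k) = -3*(k**2 + 2*k - 2)/(2*k**2 + 2*k - 7).
Check: Δs_k = 2*(-2*k**2 - 2*k + 7)/(3*3**k). ✓
Σ_(k=1)^n t_k = s_(n+1) − s_(1) = (2*3**(-n - 1)*(n**2 + 4*n + 1)) − (2/3), i.e. 2*3**(-n - 1)*(-3**n + n**2 + 4*n + 1).

S(n) = 2*3**(-n - 1)*(-3**n + n**2 + 4*n + 1)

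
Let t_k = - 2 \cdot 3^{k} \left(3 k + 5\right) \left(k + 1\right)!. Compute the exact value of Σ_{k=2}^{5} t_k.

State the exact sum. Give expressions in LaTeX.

Σ = -7348212

r(k) = 3*(k + 2)*(3*k + 8)/(3*k + 5) after simplifying.
Take A(k)=3*k + 6, B(k)=1, C(k)=k + 5/3.
Solve (3*k + 6)·f(k+1) − (1)·f(k) = k + 5/3.
deg f ≤ 0 (via 1,0,1).
Coefficient equations give f(k) = 1/3.
So s_k = (B(k−1)f/C)·t_k = (1/(3*k + 5))·t_k = -2*3**k*factorial(k + 1).
s_(k+1) − s_k = -2*3**k*(3*k + 5)*factorial(k + 1) = t_k.
Σ_(k=2)^(5) t_k = s_(6) − s_(2) = -7348320 − (-108) = -7348212.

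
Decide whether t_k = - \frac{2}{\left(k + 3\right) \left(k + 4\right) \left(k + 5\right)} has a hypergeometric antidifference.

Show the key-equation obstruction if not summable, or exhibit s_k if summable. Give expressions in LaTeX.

Yes. s_k = \frac{k \left(- k - 7\right)}{12 \left(k + 3\right) \left(k + 4\right)}.

t_(k+1)/t_k = (k + 3)/(k + 6).
Factor: A=k + 3; B=k + 6; C=1.
Need (k + 3)·f(k+1) − (k + 5)·f(k) = 1.
Degrees (1,1,0) ⇒ d ≤ 2.
Solve for f: f(k) = k*(k + 7)/24 (degree 2 ≤ 2).
Get s_k = R·t_k = k*(-k - 7)/(12*(k + 3)*(k + 4)) with R(k) = B(k−1)f(k)/C(k) = k*(k + 5)*(k + 7)/24.
Verify: -2/(k**3 + 12*k**2 + 47*k + 60) matches t_k.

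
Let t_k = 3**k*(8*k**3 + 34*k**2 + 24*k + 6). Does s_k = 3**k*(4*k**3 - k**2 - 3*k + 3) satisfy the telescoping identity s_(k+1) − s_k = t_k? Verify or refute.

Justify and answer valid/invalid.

Valid: the claim telescopes to t_k.

s_(k+1) = 3**(k + 1)*(-3*k + 4*(k + 1)**3 - (k + 1)**2)
s_(k+1) − s_k = 3**k*(8*k**3 + 34*k**2 + 24*k + 6)
(s_(k+1) − s_k) − t_k = 0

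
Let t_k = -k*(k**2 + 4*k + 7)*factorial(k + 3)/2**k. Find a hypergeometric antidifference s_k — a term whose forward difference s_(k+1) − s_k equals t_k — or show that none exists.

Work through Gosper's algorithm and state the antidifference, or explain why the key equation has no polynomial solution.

s_k = -2**(1 - k)*(k**2 - 2)*factorial(k + 3)

The ratio is (k + 1)*(k + 4)*(4*k + (k + 1)**2 + 11)/(2*k*(k**2 + 4*k + 7)).
Take A(k)=k/2 + 2, B(k)=1, C(k)=k**3 + 4*k**2 + 7*k.
f must satisfy (k/2 + 2)·f(k+1) − (1)·f(k) = k**3 + 4*k**2 + 7*k.
Bound: deg f ≤ 2.
Match coefficients ⇒ f(k) = 2*(k**2 - 2).
R(k) = B(k−1)·f(k)/C(k) = 2*(k**2 - 2)/(k*(k**2 + 4*k + 7)); s_k = R·t_k = -2**(1 - k)*(k**2 - 2)*factorial(k + 3).
Δs = -k*(k**2 + 4*k + 7)*factorial(k + 3)/2**k, as required.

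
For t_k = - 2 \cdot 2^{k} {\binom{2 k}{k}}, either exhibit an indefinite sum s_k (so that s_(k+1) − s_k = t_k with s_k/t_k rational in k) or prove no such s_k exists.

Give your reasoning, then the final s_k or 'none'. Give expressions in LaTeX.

none (Gosper's algorithm certifies no s_k)

t_(k+1)/t_k = 4*(2*k + 1)/(k + 1).
Normal form (A,B,C) = (8*k + 4, k + 1, 1).
Need (8*k + 4)·f(k+1) − (k)·f(k) = 1.
Degrees (1,1,0) ⇒ d ≤ -1.
deg f ≤ -1 is impossible — no certificate.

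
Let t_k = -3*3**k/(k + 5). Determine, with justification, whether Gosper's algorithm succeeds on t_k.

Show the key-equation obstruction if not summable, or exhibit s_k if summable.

No; the degree bound rules out any f.

Step 1: r(k) = 3*(k + 5)/(k + 6).
Normal form (A,B,C) = (3*k + 15, k + 6, 1).
Need (3*k + 15)·f(k+1) − (k + 5)·f(k) = 1.
Bound: deg f ≤ -1.
Bound -1 < 0, so the key equation has no polynomial solution.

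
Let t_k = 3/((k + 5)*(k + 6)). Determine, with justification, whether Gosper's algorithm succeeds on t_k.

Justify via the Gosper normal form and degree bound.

Yes. s_k = 3*k/(5*(k + 5)).

Ratio r(k) = (k + 5)/(k + 7).
So A=k + 5 and B=k + 7, with C=1.
Key eq: (k + 5)·f(k+1) = (k + 6)·f(k) + (1).
From deg A=1, deg B=1, deg C=0: d=1.
Match coefficients ⇒ f(k) = k/5.
Certificate R = B(k−1)f/C = k*(k + 6)/5 gives s_k = 3*k/(5*(k + 5)).
Δs = 3/(k**2 + 11*k + 30), as required.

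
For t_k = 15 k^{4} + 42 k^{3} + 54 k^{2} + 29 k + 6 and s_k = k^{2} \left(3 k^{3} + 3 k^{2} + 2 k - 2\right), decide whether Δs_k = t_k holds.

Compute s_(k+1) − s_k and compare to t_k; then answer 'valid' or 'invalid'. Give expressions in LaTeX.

valid; difference matches t_k

s_(k+1) = (k + 1)**2*(2*k + 3*(k + 1)**3 + 3*(k + 1)**2)
s_(k+1) − s_k = 15*k**4 + 42*k**3 + 54*k**2 + 29*k + 6
(s_(k+1) − s_k) − t_k = 0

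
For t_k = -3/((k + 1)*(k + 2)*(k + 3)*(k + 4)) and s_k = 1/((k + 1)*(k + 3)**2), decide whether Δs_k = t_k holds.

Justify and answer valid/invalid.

Invalid: residual (4*k + 13)/(k**6 + 17*k**5 + 117*k**4 + 415*k**3 + 794*k**2 + 768*k + 288) ≠ 0.

s_(k+1) = 1/((k + 2)*(k + 4)**2)
s_(k+1) − s_k = 1/((k + 2)*(k + 4)**2) - 1/((k + 1)*(k + 3)**2)
(s_(k+1) − s_k) − t_k = (4*k + 13)/(k**6 + 17*k**5 + 117*k**4 + 415*k**3 + 794*k**2 + 768*k + 288)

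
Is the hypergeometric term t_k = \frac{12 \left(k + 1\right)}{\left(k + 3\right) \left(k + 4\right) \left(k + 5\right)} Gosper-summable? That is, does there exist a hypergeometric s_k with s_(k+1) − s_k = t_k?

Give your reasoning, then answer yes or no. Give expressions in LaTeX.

Yes. s_k = \frac{2 k \left(k + 1\right)}{\left(k + 3\right) \left(k + 4\right)}.

t_(k+1)/t_k = (k + 2)*(k + 3)/((k + 1)*(k + 6)).
Take A(k)=k + 3, B(k)=k + 6, C(k)=k + 1.
Set up (k + 3)·f(k+1) − (k + 5)·f(k) − (k + 1) = 0.
Degrees (1,1,1) ⇒ d ≤ 2.
Solving with deg f ≤ 2: f(k) = k*(k + 1)/6.
Get s_k = R·t_k = 2*k*(k + 1)/((k + 3)*(k + 4)) with R(k) = B(k−1)f(k)/C(k) = k*(k + 5)/6.
Δs = 12*(k + 1)/(k**3 + 12*k**2 + 47*k + 60), as required.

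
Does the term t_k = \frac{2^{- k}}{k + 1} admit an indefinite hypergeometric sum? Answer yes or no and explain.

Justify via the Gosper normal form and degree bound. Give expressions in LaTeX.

No. Not Gosper-summable.

r(k) = (k + 1)/(2*(k + 2)) after simplifying.
Take A(k)=k/2 + 1/2, B(k)=k + 2, C(k)=1.
Solve (k/2 + 1/2)·f(k+1) − (k + 1)·f(k) = 1.
Bound: deg f ≤ -1.
deg f ≤ -1 is impossible — no certificate.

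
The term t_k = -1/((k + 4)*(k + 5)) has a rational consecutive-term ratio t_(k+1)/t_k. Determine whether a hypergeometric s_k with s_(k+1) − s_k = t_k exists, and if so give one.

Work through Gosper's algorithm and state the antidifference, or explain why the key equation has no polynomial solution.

s_k = -k/(4*k + 16)

t_(k+1)/t_k = (k + 4)/(k + 6).
So A=k + 4 and B=k + 6, with C=1.
Need (k + 4)·f(k+1) − (k + 5)·f(k) = 1.
Bound: deg f ≤ 1.
Solving with deg f ≤ 1: f(k) = k/4.
Get s_k = R·t_k = -k/(4*k + 16) with R(k) = B(k−1)f(k)/C(k) = k*(k + 5)/4.
Δs = -1/(k**2 + 9*k + 20), as required.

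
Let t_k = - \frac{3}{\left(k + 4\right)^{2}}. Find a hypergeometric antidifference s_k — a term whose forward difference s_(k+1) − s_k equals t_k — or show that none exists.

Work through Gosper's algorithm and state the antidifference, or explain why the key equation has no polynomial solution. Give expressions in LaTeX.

The ratio is (k + 4)**2/(k + 5)**2.
Factor: A=k**2 + 8*k + 16; B=k**2 + 10*k + 25; C=1.
Key eq: (k**2 + 8*k + 16)·f(k+1) = (k**2 + 8*k + 16)·f(k) + (1).
Bound: deg f ≤ 0.
Write f(k) = c0. Then LHS − RHS = -1, requiring -1 = 0: contradictory. No certificate.

none (Gosper's algorithm certifies no s_k)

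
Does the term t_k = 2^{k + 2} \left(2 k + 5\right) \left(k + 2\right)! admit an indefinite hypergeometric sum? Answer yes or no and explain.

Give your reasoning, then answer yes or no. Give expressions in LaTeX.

Yes. s_k = 2^{k + 2} \left(k + 2\right)!.

The ratio is 2*(k + 3)*(2*k + 7)/(2*k + 5).
Factor: A=2*k + 6; B=1; C=k + 5/2.
Need (2*k + 6)·f(k+1) − (1)·f(k) = k + 5/2.
deg f ≤ 0 (via 1,0,1).
Solving with deg f ≤ 0: f(k) = 1/2.
Get s_k = R·t_k = 2**(k + 2)*factorial(k + 2) with R(k) = B(k−1)f(k)/C(k) = 1/(2*k + 5).
Verify: 2**(k + 2)*(2*k + 5)*factorial(k + 2) matches t_k.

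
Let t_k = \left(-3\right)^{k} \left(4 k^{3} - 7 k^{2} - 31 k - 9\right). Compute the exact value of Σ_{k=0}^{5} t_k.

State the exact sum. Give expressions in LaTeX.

Step 1: r(k) = 3*(-4*k**3 - 5*k**2 + 33*k + 43)/(4*k**3 - 7*k**2 - 31*k - 9).
Take A(k)=-3, B(k)=1, C(k)=k**3 - 7*k**2/4 - 31*k/4 - 9/4.
Set up (-3)·f(k+1) − (1)·f(k) − (k**3 - 7*k**2/4 - 31*k/4 - 9/4) = 0.
deg f ≤ 3 (via 0,0,3).
Solve for f: f(k) = -(k**3 - 4*k**2 - 4*k + 3)/4 (degree 3 ≤ 3).
Then R = B(k−1)f/C = -(k**3 - 4*k**2 - 4*k + 3)/(4*k**3 - 7*k**2 - 31*k - 9), so s_k = R(k)·t_k = (-3)**k*(-k**3 + 4*k**2 + 4*k - 3).
s_(k+1) − s_k = (-3)**k*(4*k**3 - 7*k**2 - 31*k - 9) = t_k.
Telescoping: Σ = s_(6) − s_(0) = -37179 − (-3) = -37176.

Σ = -37176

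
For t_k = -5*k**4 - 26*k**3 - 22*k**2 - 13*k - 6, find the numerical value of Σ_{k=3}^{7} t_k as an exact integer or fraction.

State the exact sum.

Σ = -46770

t_(k+1)/t_k = (5*k**4 + 46*k**3 + 130*k**2 + 155*k + 72)/(5*k**4 + 26*k**3 + 22*k**2 + 13*k + 6).
Factor: A=1; B=1; C=k**4 + 26*k**3/5 + 22*k**2/5 + 13*k/5 + 6/5.
f must satisfy (1)·f(k+1) − (1)·f(k) = k**4 + 26*k**3/5 + 22*k**2/5 + 13*k/5 + 6/5.
Degrees (0,0,4) ⇒ d ≤ 5.
Match coefficients ⇒ f(k) = k*(k**4 + 4*k**3 - 4*k**2 + 2*k + 3)/5.
R(k) = B(k−1)·f(k)/C(k) = k*(k**4 + 4*k**3 - 4*k**2 + 2*k + 3)/((k**2 + 5*k + 3)*(5*k**2 + k + 2)); s_k = R·t_k = k*(-k**4 - 4*k**3 + 4*k**2 - 2*k - 3).
Verify: -5*k**4 - 26*k**3 - 22*k**2 - 13*k - 6 matches t_k.
Sum = s_(8) − s_(3); s_(8) = -47256, s_(3) = -486 ⇒ -46770.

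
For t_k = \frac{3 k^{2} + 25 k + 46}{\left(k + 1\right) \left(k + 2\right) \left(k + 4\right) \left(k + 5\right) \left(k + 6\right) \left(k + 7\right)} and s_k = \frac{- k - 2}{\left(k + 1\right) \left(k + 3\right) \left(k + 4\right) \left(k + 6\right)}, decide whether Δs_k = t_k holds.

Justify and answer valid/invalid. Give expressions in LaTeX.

Invalid: residual \frac{4 \left(- k^{2} - 8 k - 13\right)}{k^{7} + 28 k^{6} + 322 k^{5} + 1960 k^{4} + 6769 k^{3} + 13132 k^{2} + 13068 k + 5040} ≠ 0.

s_(k+1) = (-k - 3)/((k + 2)*(k + 4)*(k + 5)*(k + 7))
s_(k+1) − s_k = (-(k + 1)*(k + 3)**2*(k + 6) + (k + 2)**2*(k + 5)*(k + 7))/((k + 1)*(k + 2)*(k + 3)*(k + 4)*(k + 5)*(k + 6)*(k + 7))
(s_(k+1) − s_k) − t_k = 4*(-k**2 - 8*k - 13)/(k**7 + 28*k**6 + 322*k**5 + 1960*k**4 + 6769*k**3 + 13132*k**2 + 13068*k + 5040)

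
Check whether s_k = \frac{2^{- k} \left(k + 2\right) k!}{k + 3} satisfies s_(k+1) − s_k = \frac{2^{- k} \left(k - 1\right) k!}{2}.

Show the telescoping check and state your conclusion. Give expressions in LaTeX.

Invalid: residual - \frac{2^{- k} \left(k^{2} + 2 k - 5\right) k!}{2 \left(k + 3\right) \left(k + 4\right)} ≠ 0.

s_(k+1) = (k + 3)*factorial(k + 1)/(2*2**k*(k + 4))
s_(k+1) − s_k = (k**3 + 5*k**2 + 3*k - 7)*factorial(k)/(2*2**k*(k + 3)*(k + 4))
(s_(k+1) − s_k) − t_k = -(k**2 + 2*k - 5)*factorial(k)/(2*2**k*(k + 3)*(k + 4))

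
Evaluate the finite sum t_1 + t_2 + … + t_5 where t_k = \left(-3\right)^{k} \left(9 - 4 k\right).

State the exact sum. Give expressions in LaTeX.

r(k) = 3*(5 - 4*k)/(4*k - 9) after simplifying.
A = -3, B = 1, C = k - 9/4.
f must satisfy (-3)·f(k+1) − (1)·f(k) = k - 9/4.
Bound: deg f ≤ 1.
A polynomial solution: f(k) = -(k - 3)/4.
Certificate R = B(k−1)f/C = -(k - 3)/(4*k - 9) gives s_k = (-3)**k*(k - 3).
s_(k+1) − s_k = (-3)**k*(9 - 4*k) = t_k.
Evaluate s at k=6 and k=1: 2187 and 6; difference 2181.

Σ = 2181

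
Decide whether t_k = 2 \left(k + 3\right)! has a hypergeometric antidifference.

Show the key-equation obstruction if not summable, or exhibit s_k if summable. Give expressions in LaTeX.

No — t_k has no hypergeometric antidifference.

Step 1: r(k) = k + 4.
Normal form (A,B,C) = (k + 4, 1, 1).
Solve (k + 4)·f(k+1) − (1)·f(k) = 1.
deg f ≤ -1 (via 1,0,0).
Bound -1 < 0, so the key equation has no polynomial solution.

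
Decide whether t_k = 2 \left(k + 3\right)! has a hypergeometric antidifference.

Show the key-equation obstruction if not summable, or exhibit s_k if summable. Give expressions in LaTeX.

No — key equation has no polynomial f.

r(k) = k + 4 after simplifying.
Gosper form: A/B · C(k+1)/C(k) with A=k + 4, B=1, C=1.
Need (k + 4)·f(k+1) − (1)·f(k) = 1.
d = -1 from the (1,0,0) case.
deg f ≤ -1 is impossible — no certificate.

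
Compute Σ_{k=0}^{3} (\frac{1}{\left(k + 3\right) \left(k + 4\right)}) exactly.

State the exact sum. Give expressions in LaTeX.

Σ = 4/21

t_(k+1)/t_k = (k + 3)/(k + 5).
A = k + 3, B = k + 5, C = 1.
Set up (k + 3)·f(k+1) − (k + 4)·f(k) − (1) = 0.
Degrees (1,1,0) ⇒ d ≤ 1.
Solve for f: f(k) = k/3 (degree 1 ≤ 1).
So s_k = (B(k−1)f/C)·t_k = (k*(k + 4)/3)·t_k = k/(3*(k + 3)).
s_(k+1) − s_k = 1/(k**2 + 7*k + 12) = t_k.
Evaluate s at k=4 and k=0: 4/21 and 0; difference 4/21.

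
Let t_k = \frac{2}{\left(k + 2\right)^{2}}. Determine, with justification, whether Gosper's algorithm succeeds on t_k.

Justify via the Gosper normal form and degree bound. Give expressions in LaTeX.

Step 1: r(k) = (k + 2)**2/(k + 3)**2.
A = k**2 + 4*k + 4, B = k**2 + 6*k + 9, C = 1.
Key eq: (k**2 + 4*k + 4)·f(k+1) = (k**2 + 4*k + 4)·f(k) + (1).
d = 0 from the (2,2,0) case.
Put f(k) = c0: A·f(k+1) − B(k−1)·f(k) − C = -1; need -1 = 0 — inconsistent ⇒ no f, not summable.

No — the linear system for f has no solution.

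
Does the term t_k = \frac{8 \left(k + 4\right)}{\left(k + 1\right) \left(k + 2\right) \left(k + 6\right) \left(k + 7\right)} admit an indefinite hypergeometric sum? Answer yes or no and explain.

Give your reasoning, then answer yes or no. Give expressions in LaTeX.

Step 1: r(k) = (k + 1)*(k + 5)*(k + 6)/((k + 3)*(k + 4)*(k + 8)).
Factor: A=k + 1; B=k + 8; C=k**4 + 16*k**3 + 95*k**2 + 248*k + 240.
Set up (k + 1)·f(k+1) − (k + 7)·f(k) − (k**4 + 16*k**3 + 95*k**2 + 248*k + 240) = 0.
d = 6 from the (1,1,4) case.
Match coefficients ⇒ f(k) = k*(k + 2)*(k + 3)*(k + 4)*(k + 5)*(k + 7)/12.
Get s_k = R·t_k = 2*k*(k + 7)/(3*(k**2 + 7*k + 6)) with R(k) = B(k−1)f(k)/C(k) = k*(k + 2)*(k + 7)**2/(12*(k + 4)).
Verify: 8*(k + 4)/(k**4 + 16*k**3 + 83*k**2 + 152*k + 84) matches t_k.

Yes. s_k = \frac{2 k \left(k + 7\right)}{3 \left(k^{2} + 7 k + 6\right)}.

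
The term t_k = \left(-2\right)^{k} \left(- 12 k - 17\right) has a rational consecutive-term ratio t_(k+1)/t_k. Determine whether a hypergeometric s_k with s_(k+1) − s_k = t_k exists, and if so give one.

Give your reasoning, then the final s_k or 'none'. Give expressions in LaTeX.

The ratio is 2*(-12*k - 29)/(12*k + 17).
Factor: A=-2; B=1; C=k + 17/12.
Solve (-2)·f(k+1) − (1)·f(k) = k + 17/12.
Bound: deg f ≤ 1.
Match coefficients ⇒ f(k) = -(4*k + 3)/12.
Then R = B(k−1)f/C = -(4*k + 3)/(12*k + 17), so s_k = R(k)·t_k = (-2)**k*(4*k + 3).
Check: Δs_k = (-2)**k*(-12*k - 17). ✓

s_k = \left(-2\right)^{k} \left(4 k + 3\right)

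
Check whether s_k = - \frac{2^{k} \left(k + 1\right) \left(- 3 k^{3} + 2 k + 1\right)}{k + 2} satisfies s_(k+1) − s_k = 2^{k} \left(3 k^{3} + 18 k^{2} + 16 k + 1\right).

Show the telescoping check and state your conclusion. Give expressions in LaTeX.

Invalid: residual \frac{2^{k} \left(- 3 k^{4} - 21 k^{3} - 52 k^{2} - 35 k - 3\right)}{k^{2} + 5 k + 6} ≠ 0.

s_(k+1) = -2**(k + 1)*(k + 2)*(2*k - 3*(k + 1)**3 + 3)/(k + 3)
s_(k+1) − s_k = 2**k*(3*k**5 + 30*k**4 + 103*k**3 + 137*k**2 + 66*k + 3)/(k**2 + 5*k + 6)
(s_(k+1) − s_k) − t_k = 2**k*(-3*k**4 - 21*k**3 - 52*k**2 - 35*k - 3)/(k**2 + 5*k + 6)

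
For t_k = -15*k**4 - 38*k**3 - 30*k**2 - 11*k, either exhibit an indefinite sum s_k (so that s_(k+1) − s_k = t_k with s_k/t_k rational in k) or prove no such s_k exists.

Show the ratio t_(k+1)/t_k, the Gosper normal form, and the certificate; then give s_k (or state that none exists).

s_k = -3*k**5 - 2*k**4 + 4*k**3 + k

t_(k+1)/t_k = (15*k**4 + 98*k**3 + 234*k**2 + 245*k + 94)/(k*(15*k**3 + 38*k**2 + 30*k + 11)).
Gosper form: A/B · C(k+1)/C(k) with A=1, B=1, C=k**4 + 38*k**3/15 + 2*k**2 + 11*k/15.
Need (1)·f(k+1) − (1)·f(k) = k**4 + 38*k**3/15 + 2*k**2 + 11*k/15.
Degrees (0,0,4) ⇒ d ≤ 5.
Match coefficients ⇒ f(k) = k*(k - 1)*(3*k**3 + 5*k**2 + k + 1)/15.
Certificate R = B(k−1)f/C = (k - 1)*(3*k**3 + 5*k**2 + k + 1)/(15*k**3 + 38*k**2 + 30*k + 11) gives s_k = -3*k**5 - 2*k**4 + 4*k**3 + k.
Check: Δs_k = k*(-15*k**3 - 38*k**2 - 30*k - 11). ✓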